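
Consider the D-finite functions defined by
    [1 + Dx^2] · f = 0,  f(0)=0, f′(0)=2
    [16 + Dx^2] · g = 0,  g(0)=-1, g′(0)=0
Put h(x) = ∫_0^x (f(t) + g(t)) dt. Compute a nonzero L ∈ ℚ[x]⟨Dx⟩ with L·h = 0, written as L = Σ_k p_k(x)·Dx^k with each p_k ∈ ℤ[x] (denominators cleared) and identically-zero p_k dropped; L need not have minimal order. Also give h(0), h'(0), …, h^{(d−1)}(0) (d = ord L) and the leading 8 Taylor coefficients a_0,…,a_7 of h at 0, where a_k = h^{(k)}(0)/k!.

f: a_k = 0, 2, 0, -1/3, 0, 1/60, 0, -1/2520, …
g: a_k = -1, 0, 8, 0, -32/3, 0, 256/45, 0, …
h₀=f+g: left-lcm gives L₀, ord ≤ 4.
h=∫₀ˣh₀: take L = L₀·Dx.
L = 16·Dx + 17·Dx^3 + Dx^5  (order 5).
h: a_k = 0, -1, 1, 8/3, -1/12, -32/15, 1/360, 256/315, …
ICs: h(0) = 0, h′(0) = -1, h′′(0) = 2, h′′′(0) = 16, h′′′′(0) = -2.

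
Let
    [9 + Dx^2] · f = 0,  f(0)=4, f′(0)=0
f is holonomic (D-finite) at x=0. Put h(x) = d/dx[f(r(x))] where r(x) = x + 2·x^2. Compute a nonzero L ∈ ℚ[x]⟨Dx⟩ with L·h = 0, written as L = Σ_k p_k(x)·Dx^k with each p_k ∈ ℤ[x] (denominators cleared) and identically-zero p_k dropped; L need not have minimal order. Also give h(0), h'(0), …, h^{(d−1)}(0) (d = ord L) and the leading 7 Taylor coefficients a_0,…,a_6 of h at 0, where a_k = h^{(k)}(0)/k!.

L = (57 + 144·x + 864·x^2 + 2304·x^3 + 2304·x^4) + (-12 - 48·x)·Dx + (1 + 8·x + 16·x^2)·Dx^2  (order 2).
h: a_k = 0, -36, -216, -234, 540, 19197/10, 13419/5, …
ICs: h(0) = 0, h′(0) = -36.

f: a_k = 4, 0, -18, 0, 27/2, 0, -81/20, …
f∘r: x↦r, Dx↦Dx/r' in L_f ⇒ L₀.
Differentiate: ansatz ord ≤ ord L₀ ⇒ L.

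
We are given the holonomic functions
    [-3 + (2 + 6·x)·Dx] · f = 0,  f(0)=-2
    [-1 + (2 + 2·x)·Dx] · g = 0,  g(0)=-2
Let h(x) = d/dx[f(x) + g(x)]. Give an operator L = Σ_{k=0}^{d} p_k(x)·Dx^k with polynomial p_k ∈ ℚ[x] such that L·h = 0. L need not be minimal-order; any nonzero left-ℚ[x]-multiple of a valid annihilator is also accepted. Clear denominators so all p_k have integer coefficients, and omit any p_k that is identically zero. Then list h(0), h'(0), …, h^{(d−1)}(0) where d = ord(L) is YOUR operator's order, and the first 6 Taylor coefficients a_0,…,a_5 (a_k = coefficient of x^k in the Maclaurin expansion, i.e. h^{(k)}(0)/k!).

f: a_k = -2, -3, 9/4, -27/8, 405/64, -1701/128, …
g: a_k = -2, -1, 1/4, -1/8, 5/64, -7/128, …
L₀ := lclm(L_f,L_g); ord L₀ ≤ 1+1.
Derive L from L₀ (diff closure).
L = -9 + (-24 - 36·x)·Dx + (-4 - 16·x - 12·x^2)·Dx^2  (order 2).
h: a_k = -4, 5, -21/2, 205/8, -2135/32, 22995/128, …
ICs: h(0) = -4, h′(0) = 5.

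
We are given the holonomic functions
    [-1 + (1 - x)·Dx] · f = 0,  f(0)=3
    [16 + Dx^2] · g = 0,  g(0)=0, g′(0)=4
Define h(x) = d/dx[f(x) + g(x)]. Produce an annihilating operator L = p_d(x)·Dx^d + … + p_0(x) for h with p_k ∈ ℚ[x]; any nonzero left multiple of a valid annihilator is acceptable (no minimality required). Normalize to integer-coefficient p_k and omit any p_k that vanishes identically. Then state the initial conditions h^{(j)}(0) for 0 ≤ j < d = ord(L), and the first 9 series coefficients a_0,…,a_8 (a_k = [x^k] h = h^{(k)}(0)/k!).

L = (448 - 512·x + 256·x^2) + (-176 + 432·x - 384·x^2 + 128·x^3)·Dx + (28 - 32·x + 16·x^2)·Dx^2 + (-11 + 27·x - 24·x^2 + 8·x^3)·Dx^3  (order 3).
h: a_k = 7, 6, -23, 12, 173/3, 18, -79/45, 24, 10553/315, …
ICs: h(0) = 7, h′(0) = 6, h′′(0) = -46.

f: a_k = 3, 3, 3, 3, 3, 3, 3, 3, 3, …
g: a_k = 0, 4, 0, -32/3, 0, 128/15, 0, -1024/315, 0, …
h₀=f+g: left-lcm gives L₀, ord ≤ 3.
h=h₀': d/dx-closure on L₀ ⇒ L.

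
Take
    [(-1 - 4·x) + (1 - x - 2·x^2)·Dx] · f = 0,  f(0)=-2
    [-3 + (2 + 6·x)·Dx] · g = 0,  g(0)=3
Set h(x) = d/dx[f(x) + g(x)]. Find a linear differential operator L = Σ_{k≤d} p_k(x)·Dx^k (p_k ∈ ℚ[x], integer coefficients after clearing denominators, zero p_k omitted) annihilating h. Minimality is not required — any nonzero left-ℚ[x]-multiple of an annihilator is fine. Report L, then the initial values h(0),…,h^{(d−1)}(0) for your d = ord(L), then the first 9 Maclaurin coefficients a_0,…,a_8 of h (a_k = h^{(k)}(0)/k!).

f: a_k = -2, -2, -6, -10, -22, -42, -86, -170, -342, …
g: a_k = 3, 9/2, -27/8, 81/16, -1215/128, 5103/256, -45927/1024, 216513/2048, -8444007/32768, …
h₀=f+g: left-lcm gives L₀, ord ≤ 2.
h=h₀': d/dx-closure on L₀ ⇒ L.
L = (-114 - 522·x - 1152·x^2 - 816·x^3 - 720·x^4) + (-31 - 414·x - 1803·x^2 - 3208·x^3 - 3084·x^4 - 2160·x^5)·Dx + (10 + 66·x + 110·x^2 - 74·x^3 - 456·x^4 - 808·x^5 - 480·x^6)·Dx^2  (order 2).
h: a_k = 5/2, -75/4, -237/16, -4031/32, -28245/256, -401973/512, -921529/2048, -19650663/4096, -22279653/65536, …
ICs: h(0) = 5/2, h′(0) = -75/4.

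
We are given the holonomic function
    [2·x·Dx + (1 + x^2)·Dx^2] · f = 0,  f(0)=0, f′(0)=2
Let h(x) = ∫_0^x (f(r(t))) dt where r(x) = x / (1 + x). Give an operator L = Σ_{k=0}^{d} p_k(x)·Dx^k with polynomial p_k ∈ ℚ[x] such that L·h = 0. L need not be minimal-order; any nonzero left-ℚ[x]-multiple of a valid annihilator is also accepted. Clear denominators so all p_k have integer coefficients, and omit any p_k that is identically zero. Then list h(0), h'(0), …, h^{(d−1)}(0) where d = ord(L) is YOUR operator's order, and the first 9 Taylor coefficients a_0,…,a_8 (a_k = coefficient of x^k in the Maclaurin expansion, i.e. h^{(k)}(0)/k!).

L = (2 + 4·x)·Dx^2 + (1 + 2·x + 2·x^2)·Dx^3  (order 3).
h: a_k = 0, 0, 1, -2/3, 1/3, 0, -4/15, 8/21, -2/7, …
ICs: h(0) = 0, h′(0) = 0, h′′(0) = 2.

f: a_k = 0, 2, 0, -2/3, 0, 2/5, 0, -2/7, 0, …
L₀ from L_f via x↦r, Dx↦r'^{-1}Dx.
h=∫h₀ ⇒ L = L₀·Dx.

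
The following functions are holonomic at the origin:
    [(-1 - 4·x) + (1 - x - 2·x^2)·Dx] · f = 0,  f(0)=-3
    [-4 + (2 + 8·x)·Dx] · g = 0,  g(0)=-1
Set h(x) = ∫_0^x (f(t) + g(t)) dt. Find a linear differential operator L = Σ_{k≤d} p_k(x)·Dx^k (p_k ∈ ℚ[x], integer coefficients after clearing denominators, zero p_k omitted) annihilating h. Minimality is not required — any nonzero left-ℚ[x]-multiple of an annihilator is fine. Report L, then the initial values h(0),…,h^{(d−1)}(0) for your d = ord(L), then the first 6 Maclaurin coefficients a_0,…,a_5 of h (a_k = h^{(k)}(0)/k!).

L = (-16 - 84·x - 120·x^2 - 160·x^3)·Dx + (10 + 52·x + 204·x^2 + 400·x^3 + 400·x^4)·Dx^2 + (1 - 7·x - 56·x^2 - 8·x^3 + 200·x^4 + 160·x^5)·Dx^3  (order 3).
h: a_k = 0, -4, -5/2, -7/3, -19/4, -23/5, …
ICs: h(0) = 0, h′(0) = -4, h′′(0) = -5.

f: a_k = -3, -3, -9, -15, -33, -63, …
g: a_k = -1, -2, 2, -4, 10, -28, …
Weyl lclm of L_f,L_g ⇒ L₀ (ord ≤ 2).
h=∫h₀ ⇒ L = L₀·Dx.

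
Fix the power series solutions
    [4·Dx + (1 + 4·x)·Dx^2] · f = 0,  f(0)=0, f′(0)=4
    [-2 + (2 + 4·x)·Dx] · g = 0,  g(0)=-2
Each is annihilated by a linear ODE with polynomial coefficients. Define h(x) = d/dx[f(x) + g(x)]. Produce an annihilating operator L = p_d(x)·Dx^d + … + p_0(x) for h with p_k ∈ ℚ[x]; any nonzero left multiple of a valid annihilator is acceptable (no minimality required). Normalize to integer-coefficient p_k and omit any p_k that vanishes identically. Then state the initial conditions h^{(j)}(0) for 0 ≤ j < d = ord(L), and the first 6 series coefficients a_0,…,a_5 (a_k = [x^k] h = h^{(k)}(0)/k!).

f: a_k = 0, 4, -8, 64/3, -64, 1024/5, …
g: a_k = -2, -2, 1, -1, 5/4, -7/4, …
f+g: L₀ = lclm(L_f,L_g), ord ≤ 2+1.
h₀' ⇒ L via d/dx closure of L₀.
L = (20 + 16·x) + (29 + 104·x + 80·x^2)·Dx + (3 + 22·x + 48·x^2 + 32·x^3)·Dx^2  (order 2).
h: a_k = 2, -14, 61, -251, 4061/4, -16321/4, …
ICs: h(0) = 2, h′(0) = -14.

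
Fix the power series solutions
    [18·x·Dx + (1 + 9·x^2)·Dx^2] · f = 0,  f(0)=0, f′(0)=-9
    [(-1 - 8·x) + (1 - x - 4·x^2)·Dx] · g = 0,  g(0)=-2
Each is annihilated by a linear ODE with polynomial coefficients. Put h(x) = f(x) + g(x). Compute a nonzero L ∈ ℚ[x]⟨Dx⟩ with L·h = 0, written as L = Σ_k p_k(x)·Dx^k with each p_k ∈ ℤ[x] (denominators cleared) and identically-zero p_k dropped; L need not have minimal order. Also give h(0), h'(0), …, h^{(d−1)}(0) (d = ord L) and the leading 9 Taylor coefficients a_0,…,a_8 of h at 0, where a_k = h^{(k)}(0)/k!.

f: a_k = 0, -9, 0, 27, 0, -729/5, 0, 6561/7, 0, …
g: a_k = -2, -2, -10, -18, -58, -130, -362, -882, -2330, …
h₀=f+g: left-lcm gives L₀, ord ≤ 3.
L = (90 - 360·x - 6462·x^2 - 14688·x^3 - 63936·x^4 - 31104·x^6)·Dx + (-36 - 294·x - 324·x^2 - 3198·x^3 - 13680·x^4 - 46080·x^5 - 3888·x^6 - 31104·x^7)·Dx^2 + (5 + 16·x + 160·x^2 - 96·x^3 + 555·x^4 - 2304·x^5 - 4896·x^6 - 1296·x^7 - 5184·x^8)·Dx^3  (order 3).
h: a_k = -2, -11, -10, 9, -58, -1379/5, -362, 387/7, -2330, …
ICs: h(0) = -2, h′(0) = -11, h′′(0) = -20.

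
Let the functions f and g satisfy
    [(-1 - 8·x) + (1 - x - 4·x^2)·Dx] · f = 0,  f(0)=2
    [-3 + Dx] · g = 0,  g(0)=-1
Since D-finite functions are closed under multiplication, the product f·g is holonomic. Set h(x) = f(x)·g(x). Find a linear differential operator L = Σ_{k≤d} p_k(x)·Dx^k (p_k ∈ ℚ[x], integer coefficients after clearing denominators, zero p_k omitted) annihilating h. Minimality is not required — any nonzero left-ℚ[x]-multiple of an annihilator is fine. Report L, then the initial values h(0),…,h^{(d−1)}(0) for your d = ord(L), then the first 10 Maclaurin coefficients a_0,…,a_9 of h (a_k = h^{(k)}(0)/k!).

L = (4 + 5·x - 12·x^2) + (-1 + x + 4·x^2)·Dx  (order 1).
h: a_k = -2, -8, -25, -66, -691/4, -2204/5, -45353/40, -81141/28, -16651081/2240, -10654111/560, …
ICs: h(0) = -2.

f: a_k = 2, 2, 10, 18, 58, 130, 362, 882, 2330, 5858, …
g: a_k = -1, -3, -9/2, -9/2, -27/8, -81/40, -81/80, -243/560, -729/4480, -243/4480, …
f·g: L₀ = L_f ⊗_s L_g, ord ≤ 1·1.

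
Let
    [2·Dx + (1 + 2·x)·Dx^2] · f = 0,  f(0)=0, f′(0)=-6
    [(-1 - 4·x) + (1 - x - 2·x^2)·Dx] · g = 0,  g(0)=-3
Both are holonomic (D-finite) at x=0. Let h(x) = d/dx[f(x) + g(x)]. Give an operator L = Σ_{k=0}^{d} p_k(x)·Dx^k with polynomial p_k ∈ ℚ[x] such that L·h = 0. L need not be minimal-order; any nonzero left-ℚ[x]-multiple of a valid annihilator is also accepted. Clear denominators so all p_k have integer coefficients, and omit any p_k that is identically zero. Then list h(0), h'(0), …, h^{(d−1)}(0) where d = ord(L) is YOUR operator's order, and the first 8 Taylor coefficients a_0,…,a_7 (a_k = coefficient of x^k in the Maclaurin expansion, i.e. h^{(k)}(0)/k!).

f: a_k = 0, -6, 6, -8, 12, -96/5, 32, -384/7, …
g: a_k = -3, -3, -9, -15, -33, -63, -129, -255, …
f+g: L₀ = lclm(L_f,L_g), ord ≤ 2+1.
h₀' ⇒ L via d/dx closure of L₀.
L = (-54 - 228·x - 432·x^2 - 288·x^3 - 192·x^4) + (-11 - 124·x - 464·x^2 - 704·x^3 - 592·x^4 - 320·x^5)·Dx + (4 + 19·x + 17·x^2 - 42·x^3 - 116·x^4 - 136·x^5 - 64·x^6)·Dx^2  (order 2).
h: a_k = -9, -6, -69, -84, -411, -582, -2169, -3336, …
ICs: h(0) = -9, h′(0) = -6.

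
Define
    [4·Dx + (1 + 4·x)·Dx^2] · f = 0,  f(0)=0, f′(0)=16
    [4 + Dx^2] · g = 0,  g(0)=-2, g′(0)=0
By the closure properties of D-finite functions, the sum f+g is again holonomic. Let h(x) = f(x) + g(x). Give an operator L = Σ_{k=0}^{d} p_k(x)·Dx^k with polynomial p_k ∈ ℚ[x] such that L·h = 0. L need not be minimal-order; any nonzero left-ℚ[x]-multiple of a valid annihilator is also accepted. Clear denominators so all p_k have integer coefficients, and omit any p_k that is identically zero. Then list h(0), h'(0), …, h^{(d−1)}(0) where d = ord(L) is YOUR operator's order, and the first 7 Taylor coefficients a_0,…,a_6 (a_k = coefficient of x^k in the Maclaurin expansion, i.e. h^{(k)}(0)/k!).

L = (400 + 128·x + 256·x^2)·Dx + (36 + 176·x + 192·x^2 + 256·x^3)·Dx^2 + (100 + 32·x + 64·x^2)·Dx^3 + (9 + 44·x + 48·x^2 + 64·x^3)·Dx^4  (order 4).
h: a_k = -2, 16, -28, 256/3, -772/3, 4096/5, -122872/45, …
ICs: h(0) = -2, h′(0) = 16, h′′(0) = -56, h′′′(0) = 512.

f: a_k = 0, 16, -32, 256/3, -256, 4096/5, -8192/3, …
g: a_k = -2, 0, 4, 0, -4/3, 0, 8/45, …
L₀ := lclm(L_f,L_g); ord L₀ ≤ 2+2.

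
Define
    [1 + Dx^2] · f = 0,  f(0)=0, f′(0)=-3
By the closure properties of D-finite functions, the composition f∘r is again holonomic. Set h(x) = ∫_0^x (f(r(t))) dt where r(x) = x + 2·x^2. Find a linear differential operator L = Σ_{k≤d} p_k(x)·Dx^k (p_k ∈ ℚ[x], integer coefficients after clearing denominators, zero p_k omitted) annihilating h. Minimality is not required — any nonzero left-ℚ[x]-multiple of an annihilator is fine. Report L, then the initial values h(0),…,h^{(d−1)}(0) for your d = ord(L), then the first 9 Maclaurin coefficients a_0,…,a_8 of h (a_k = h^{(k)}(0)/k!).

f: a_k = 0, -3, 0, 1/2, 0, -1/40, 0, 1/1680, 0, …
L₀ from L_f via x↦r, Dx↦r'^{-1}Dx.
∫: right-multiply L₀ by Dx.
L = (1 + 12·x + 48·x^2 + 64·x^3)·Dx - 4·Dx^2 + (1 + 4·x)·Dx^3  (order 3).
h: a_k = 0, 0, -3/2, -2, 1/8, 3/5, 239/240, 15/28, -1679/13440, …
ICs: h(0) = 0, h′(0) = 0, h′′(0) = -3.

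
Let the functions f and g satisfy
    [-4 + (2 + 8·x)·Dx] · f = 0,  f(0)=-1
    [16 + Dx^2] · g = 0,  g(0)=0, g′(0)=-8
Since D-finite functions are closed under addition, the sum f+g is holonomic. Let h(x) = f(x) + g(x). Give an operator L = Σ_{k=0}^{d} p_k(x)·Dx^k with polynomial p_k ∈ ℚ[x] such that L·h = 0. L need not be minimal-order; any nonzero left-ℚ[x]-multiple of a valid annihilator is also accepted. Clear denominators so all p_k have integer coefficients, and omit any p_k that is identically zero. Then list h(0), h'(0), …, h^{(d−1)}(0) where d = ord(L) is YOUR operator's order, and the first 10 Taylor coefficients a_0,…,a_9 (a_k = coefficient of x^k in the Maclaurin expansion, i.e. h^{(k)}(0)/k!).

f: a_k = -1, -2, 2, -4, 10, -28, 84, -264, 858, -2860, …
g: a_k = 0, -8, 0, 64/3, 0, -256/15, 0, 2048/315, 0, -4096/2835, …
L₀ := lclm(L_f,L_g); ord L₀ ≤ 1+2.
L = (-224 - 1024·x - 2048·x^2) + (48 + 704·x + 3072·x^2 + 4096·x^3)·Dx + (-14 - 64·x - 128·x^2)·Dx^2 + (3 + 44·x + 192·x^2 + 256·x^3)·Dx^3  (order 3).
h: a_k = -1, -10, 2, 52/3, 10, -676/15, 84, -81112/315, 858, -8112196/2835, …
ICs: h(0) = -1, h′(0) = -10, h′′(0) = 4.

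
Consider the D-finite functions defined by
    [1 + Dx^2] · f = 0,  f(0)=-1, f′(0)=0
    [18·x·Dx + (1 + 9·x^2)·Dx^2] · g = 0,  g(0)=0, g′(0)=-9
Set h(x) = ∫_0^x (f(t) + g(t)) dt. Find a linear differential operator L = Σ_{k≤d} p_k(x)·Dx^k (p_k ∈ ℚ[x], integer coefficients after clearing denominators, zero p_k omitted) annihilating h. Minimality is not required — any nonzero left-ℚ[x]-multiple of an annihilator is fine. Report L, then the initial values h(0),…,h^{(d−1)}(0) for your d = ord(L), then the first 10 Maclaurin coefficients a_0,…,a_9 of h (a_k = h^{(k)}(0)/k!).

L = (-1926·x + 17820·x^3 + 1458·x^5)·Dx^2 + (-17 + 351·x^2 + 4617·x^4 + 729·x^6)·Dx^3 + (-1926·x + 17820·x^3 + 1458·x^5)·Dx^4 + (-17 + 351·x^2 + 4617·x^4 + 729·x^6)·Dx^5  (order 5).
h: a_k = 0, -1, -9/2, 1/6, 27/4, -1/120, -243/10, 1/5040, 6561/56, -1/362880, …
ICs: h(0) = 0, h′(0) = -1, h′′(0) = -9, h′′′(0) = 1, h′′′′(0) = 162.

f: a_k = -1, 0, 1/2, 0, -1/24, 0, 1/720, 0, -1/40320, 0, …
g: a_k = 0, -9, 0, 27, 0, -729/5, 0, 6561/7, 0, -6561, …
L₀ := lclm(L_f,L_g); ord L₀ ≤ 2+2.
∫: right-multiply L₀ by Dx.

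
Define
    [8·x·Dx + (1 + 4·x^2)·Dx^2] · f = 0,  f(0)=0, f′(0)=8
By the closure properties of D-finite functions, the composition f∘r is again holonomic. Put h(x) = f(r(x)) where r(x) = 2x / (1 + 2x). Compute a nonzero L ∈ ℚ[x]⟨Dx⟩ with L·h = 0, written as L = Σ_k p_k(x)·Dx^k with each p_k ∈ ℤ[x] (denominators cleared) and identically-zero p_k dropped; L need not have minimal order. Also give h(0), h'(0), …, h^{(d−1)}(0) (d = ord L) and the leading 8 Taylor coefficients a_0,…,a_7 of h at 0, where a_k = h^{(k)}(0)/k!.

L = (4 + 40·x)·Dx + (1 + 4·x + 20·x^2)·Dx^2  (order 2).
h: a_k = 0, 16, -32, -64/3, 384, -4864/5, -5632/3, 142336/7, …
ICs: h(0) = 0, h′(0) = 16.

f: a_k = 0, 8, 0, -32/3, 0, 128/5, 0, -512/7, …
Substitute x→r, Dx→(1/r')Dx; clear ⇒ L₀.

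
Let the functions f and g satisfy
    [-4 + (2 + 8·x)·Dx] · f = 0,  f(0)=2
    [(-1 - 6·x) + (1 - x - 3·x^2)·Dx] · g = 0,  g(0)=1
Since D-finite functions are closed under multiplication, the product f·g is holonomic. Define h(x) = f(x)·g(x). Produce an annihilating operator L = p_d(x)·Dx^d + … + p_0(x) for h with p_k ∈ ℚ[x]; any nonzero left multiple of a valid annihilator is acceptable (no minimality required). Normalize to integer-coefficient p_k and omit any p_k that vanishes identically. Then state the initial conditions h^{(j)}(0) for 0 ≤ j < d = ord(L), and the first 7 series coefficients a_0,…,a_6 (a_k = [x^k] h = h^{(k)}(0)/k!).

L = (3 + 8·x + 18·x^2) + (-1 - 3·x + 7·x^2 + 12·x^3)·Dx  (order 1).
h: a_k = 2, 6, 8, 34, 38, 196, 142, …
ICs: h(0) = 2.

f: a_k = 2, 4, -4, 8, -20, 56, -168, …
g: a_k = 1, 1, 4, 7, 19, 40, 97, …
L₀ := L_f ⊗_s L_g (sym. prod.), ord ≤ 1.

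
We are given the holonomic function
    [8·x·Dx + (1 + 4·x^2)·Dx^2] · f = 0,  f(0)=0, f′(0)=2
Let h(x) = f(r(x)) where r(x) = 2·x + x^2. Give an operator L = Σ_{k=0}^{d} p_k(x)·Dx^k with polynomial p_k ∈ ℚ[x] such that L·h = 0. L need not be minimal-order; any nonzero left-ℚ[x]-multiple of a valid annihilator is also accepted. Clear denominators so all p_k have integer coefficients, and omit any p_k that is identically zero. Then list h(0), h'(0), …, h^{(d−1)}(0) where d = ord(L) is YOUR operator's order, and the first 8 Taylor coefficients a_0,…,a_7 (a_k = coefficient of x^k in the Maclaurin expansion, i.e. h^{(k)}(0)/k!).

f: a_k = 0, 2, 0, -8/3, 0, 32/5, 0, -128/7, …
Change of var in L_f (x↦r) gives L₀.
L = (-1 + 32·x + 64·x^2 + 48·x^3 + 12·x^4)·Dx + (1 + x + 16·x^2 + 32·x^3 + 20·x^4 + 4·x^5)·Dx^2  (order 2).
h: a_k = 0, 4, 2, -64/3, -32, 944/5, 1528/3, -12800/7, …
ICs: h(0) = 0, h′(0) = 4.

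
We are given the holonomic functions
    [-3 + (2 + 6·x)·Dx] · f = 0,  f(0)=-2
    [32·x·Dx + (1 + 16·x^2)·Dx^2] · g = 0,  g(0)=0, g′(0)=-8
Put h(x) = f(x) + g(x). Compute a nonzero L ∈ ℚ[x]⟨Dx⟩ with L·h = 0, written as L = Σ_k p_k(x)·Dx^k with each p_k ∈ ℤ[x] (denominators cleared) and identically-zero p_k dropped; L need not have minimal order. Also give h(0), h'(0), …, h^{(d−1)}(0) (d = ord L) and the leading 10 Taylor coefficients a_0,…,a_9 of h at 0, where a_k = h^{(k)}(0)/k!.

L = (-192 - 1440·x + 9216·x^2 + 13824·x^3)·Dx + (-155 - 768·x + 4128·x^2 + 36864·x^3 + 48384·x^4)·Dx^2 + (-6 + 110·x + 576·x^2 + 2624·x^3 + 10752·x^4 + 13824·x^5)·Dx^3  (order 3).
h: a_k = -2, -11, 9/4, 943/24, 405/64, -270649/640, 15309/512, 33049235/7168, 2814669/16384, -17306529289/294912, …
ICs: h(0) = -2, h′(0) = -11, h′′(0) = 9/2.

f: a_k = -2, -3, 9/4, -27/8, 405/64, -1701/128, 15309/512, -72171/1024, 2814669/16384, -14073345/32768, …
g: a_k = 0, -8, 0, 128/3, 0, -2048/5, 0, 32768/7, 0, -524288/9, …
L₀ := lclm(L_f,L_g); ord L₀ ≤ 1+2.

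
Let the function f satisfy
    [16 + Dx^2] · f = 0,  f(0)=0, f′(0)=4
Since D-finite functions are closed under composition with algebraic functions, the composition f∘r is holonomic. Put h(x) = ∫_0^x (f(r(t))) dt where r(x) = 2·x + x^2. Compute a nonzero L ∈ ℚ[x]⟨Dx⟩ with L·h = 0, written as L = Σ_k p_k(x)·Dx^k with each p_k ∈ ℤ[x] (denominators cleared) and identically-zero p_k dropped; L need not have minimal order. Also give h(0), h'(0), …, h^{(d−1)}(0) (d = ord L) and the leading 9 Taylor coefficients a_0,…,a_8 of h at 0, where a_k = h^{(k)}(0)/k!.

f: a_k = 0, 4, 0, -32/3, 0, 128/15, 0, -1024/315, 0, …
L₀ from L_f via x↦r, Dx↦r'^{-1}Dx.
h=∫h₀ ⇒ L = L₀·Dx.
L = (64 + 192·x + 192·x^2 + 64·x^3)·Dx - Dx^2 + (1 + x)·Dx^3  (order 3).
h: a_k = 0, 0, 4, 4/3, -64/3, -128/5, 1568/45, 96, 10496/315, …
ICs: h(0) = 0, h′(0) = 0, h′′(0) = 8.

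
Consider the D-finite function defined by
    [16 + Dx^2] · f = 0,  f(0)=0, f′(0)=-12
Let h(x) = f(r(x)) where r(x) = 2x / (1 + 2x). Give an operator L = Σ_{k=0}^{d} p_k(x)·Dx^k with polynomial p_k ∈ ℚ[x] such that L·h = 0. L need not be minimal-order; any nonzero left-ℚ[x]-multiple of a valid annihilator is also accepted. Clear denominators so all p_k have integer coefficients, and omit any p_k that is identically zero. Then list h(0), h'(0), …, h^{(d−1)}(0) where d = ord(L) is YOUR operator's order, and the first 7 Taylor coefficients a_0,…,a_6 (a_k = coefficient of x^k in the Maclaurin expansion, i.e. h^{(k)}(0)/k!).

L = 64 + (4 + 24·x + 48·x^2 + 32·x^3)·Dx + (1 + 8·x + 24·x^2 + 32·x^3 + 16·x^4)·Dx^2  (order 2).
h: a_k = 0, -24, 48, 160, -1344, 24704/5, -11520, …
ICs: h(0) = 0, h′(0) = -24.

f: a_k = 0, -12, 0, 32, 0, -128/5, 0, …
Substitute x→r, Dx→(1/r')Dx; clear ⇒ L₀.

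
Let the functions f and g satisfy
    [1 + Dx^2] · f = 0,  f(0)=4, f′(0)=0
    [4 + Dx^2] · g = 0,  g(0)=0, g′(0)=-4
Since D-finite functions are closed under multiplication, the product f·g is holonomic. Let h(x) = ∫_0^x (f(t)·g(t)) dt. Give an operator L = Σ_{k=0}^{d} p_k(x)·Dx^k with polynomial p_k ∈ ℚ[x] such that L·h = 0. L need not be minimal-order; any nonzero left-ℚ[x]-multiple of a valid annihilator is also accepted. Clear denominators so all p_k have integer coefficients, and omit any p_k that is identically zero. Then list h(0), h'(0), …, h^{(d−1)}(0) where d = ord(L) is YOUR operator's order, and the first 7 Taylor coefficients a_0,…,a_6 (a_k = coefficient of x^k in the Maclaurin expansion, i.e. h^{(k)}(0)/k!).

L = 9·Dx + 10·Dx^3 + Dx^5  (order 5).
h: a_k = 0, 0, -8, 0, 14/3, 0, -61/45, …
ICs: h(0) = 0, h′(0) = 0, h′′(0) = -16, h′′′(0) = 0, h′′′′(0) = 112.

f: a_k = 4, 0, -2, 0, 1/6, 0, -1/180, …
g: a_k = 0, -4, 0, 8/3, 0, -8/15, 0, …
Sym-product of L_f,L_g gives L₀ (≤ ord 4).
∫: right-multiply L₀ by Dx.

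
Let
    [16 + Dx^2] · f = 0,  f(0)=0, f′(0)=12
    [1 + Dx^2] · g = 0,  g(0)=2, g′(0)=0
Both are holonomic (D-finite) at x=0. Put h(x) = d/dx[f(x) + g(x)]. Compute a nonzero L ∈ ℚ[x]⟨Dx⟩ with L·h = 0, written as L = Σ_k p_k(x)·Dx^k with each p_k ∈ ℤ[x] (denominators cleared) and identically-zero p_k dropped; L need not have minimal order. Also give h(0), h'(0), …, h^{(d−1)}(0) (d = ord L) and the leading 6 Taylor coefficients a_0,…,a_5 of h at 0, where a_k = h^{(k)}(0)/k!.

L = 16 + 17·Dx^2 + Dx^4  (order 4).
h: a_k = 12, -2, -96, 1/3, 128, -1/60, …
ICs: h(0) = 12, h′(0) = -2, h′′(0) = -192, h′′′(0) = 2.

f: a_k = 0, 12, 0, -32, 0, 128/5, …
g: a_k = 2, 0, -1, 0, 1/12, 0, …
L₀ := lclm(L_f,L_g); ord L₀ ≤ 2+2.
h₀' ⇒ L via d/dx closure of L₀.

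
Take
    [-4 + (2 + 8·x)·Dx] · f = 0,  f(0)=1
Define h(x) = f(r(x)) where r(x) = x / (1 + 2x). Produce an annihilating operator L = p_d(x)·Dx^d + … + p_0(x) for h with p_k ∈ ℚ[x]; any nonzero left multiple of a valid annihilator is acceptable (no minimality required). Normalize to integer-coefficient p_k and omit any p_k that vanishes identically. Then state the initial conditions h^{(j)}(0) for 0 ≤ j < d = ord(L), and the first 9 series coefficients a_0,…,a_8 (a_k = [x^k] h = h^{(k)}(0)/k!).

L = -2 + (1 + 8·x + 12·x^2)·Dx  (order 1).
h: a_k = 1, 2, -6, 20, -74, 300, -1308, 6024, -28890, …
ICs: h(0) = 1.

f: a_k = 1, 2, -2, 4, -10, 28, -84, 264, -858, …
Substitute x→r, Dx→(1/r')Dx; clear ⇒ L₀.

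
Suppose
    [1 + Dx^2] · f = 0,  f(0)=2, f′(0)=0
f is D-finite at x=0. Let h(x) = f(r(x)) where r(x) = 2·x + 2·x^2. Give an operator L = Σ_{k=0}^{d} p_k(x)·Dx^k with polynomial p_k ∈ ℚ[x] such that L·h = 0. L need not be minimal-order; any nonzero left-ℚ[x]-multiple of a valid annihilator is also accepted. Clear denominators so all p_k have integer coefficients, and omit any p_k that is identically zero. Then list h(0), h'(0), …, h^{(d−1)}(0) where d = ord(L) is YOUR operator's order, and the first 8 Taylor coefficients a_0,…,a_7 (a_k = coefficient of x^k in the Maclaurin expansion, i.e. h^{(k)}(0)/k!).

f: a_k = 2, 0, -1, 0, 1/12, 0, -1/360, 0, …
Change of var in L_f (x↦r) gives L₀.
L = (4 + 24·x + 48·x^2 + 32·x^3) - 2·Dx + (1 + 2·x)·Dx^2  (order 2).
h: a_k = 2, 0, -4, -8, -8/3, 16/3, 352/45, 64/15, …
ICs: h(0) = 2, h′(0) = 0.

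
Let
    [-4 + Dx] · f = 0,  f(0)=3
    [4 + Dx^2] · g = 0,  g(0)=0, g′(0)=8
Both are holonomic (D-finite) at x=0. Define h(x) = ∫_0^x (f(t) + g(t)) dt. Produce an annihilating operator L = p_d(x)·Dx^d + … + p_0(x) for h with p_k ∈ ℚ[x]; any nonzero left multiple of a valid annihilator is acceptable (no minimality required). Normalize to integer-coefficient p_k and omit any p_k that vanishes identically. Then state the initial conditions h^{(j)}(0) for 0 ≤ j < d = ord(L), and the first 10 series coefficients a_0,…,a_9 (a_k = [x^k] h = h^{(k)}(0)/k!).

f: a_k = 3, 12, 24, 32, 32, 128/5, 256/15, 1024/105, 512/105, 2048/945, …
g: a_k = 0, 8, 0, -16/3, 0, 16/15, 0, -32/315, 0, 16/2835, …
h₀=f+g: left-lcm gives L₀, ord ≤ 3.
∫: right-multiply L₀ by Dx.
L = -16·Dx + 4·Dx^2 - 4·Dx^3 + Dx^4  (order 4).
h: a_k = 0, 3, 10, 8, 20/3, 32/5, 40/9, 256/105, 76/63, 512/945, …
ICs: h(0) = 0, h′(0) = 3, h′′(0) = 20, h′′′(0) = 48.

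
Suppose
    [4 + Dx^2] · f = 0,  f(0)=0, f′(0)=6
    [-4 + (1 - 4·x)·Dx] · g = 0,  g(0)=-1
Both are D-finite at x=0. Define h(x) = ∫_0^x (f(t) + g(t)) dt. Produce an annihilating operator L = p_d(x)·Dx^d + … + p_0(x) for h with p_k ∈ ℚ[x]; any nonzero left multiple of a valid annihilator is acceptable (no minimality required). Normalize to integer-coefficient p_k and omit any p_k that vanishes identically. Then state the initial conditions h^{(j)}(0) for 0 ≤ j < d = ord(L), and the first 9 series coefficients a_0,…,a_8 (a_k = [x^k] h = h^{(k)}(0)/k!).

L = (-400 + 128·x - 256·x^2)·Dx + (36 - 176·x + 192·x^2 - 256·x^3)·Dx^2 + (-100 + 32·x - 64·x^2)·Dx^3 + (9 - 44·x + 48·x^2 - 64·x^3)·Dx^4  (order 4).
h: a_k = 0, -1, 1, -16/3, -17, -256/5, -2558/15, -4096/7, -215041/105, …
ICs: h(0) = 0, h′(0) = -1, h′′(0) = 2, h′′′(0) = -32.

f: a_k = 0, 6, 0, -4, 0, 4/5, 0, -8/105, 0, …
g: a_k = -1, -4, -16, -64, -256, -1024, -4096, -16384, -65536, …
L₀ := lclm(L_f,L_g); ord L₀ ≤ 2+1.
h=∫₀ˣh₀: take L = L₀·Dx.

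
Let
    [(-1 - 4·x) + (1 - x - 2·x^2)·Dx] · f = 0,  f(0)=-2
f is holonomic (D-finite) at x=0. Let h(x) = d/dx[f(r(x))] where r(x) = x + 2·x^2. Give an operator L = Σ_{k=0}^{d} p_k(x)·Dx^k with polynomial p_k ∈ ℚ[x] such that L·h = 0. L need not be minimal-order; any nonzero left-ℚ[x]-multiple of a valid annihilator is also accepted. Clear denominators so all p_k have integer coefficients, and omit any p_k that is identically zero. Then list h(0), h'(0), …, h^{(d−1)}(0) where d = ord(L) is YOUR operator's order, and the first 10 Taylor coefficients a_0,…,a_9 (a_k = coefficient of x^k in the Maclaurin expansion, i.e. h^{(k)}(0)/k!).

L = (10 + 72·x + 240·x^2 + 544·x^3 + 1344·x^4 + 1920·x^5 + 1280·x^6) + (-1 - 7·x - 12·x^2 + 32·x^3 + 200·x^4 + 384·x^5 + 448·x^6 + 256·x^7)·Dx  (order 1).
h: a_k = -2, -20, -102, -424, -1690, -6684, -25102, -92752, -337986, -1215300, …
ICs: h(0) = -2.

f: a_k = -2, -2, -6, -10, -22, -42, -86, -170, -342, -682, …
f∘r: x↦r, Dx↦Dx/r' in L_f ⇒ L₀.
h=h₀': d/dx-closure on L₀ ⇒ L.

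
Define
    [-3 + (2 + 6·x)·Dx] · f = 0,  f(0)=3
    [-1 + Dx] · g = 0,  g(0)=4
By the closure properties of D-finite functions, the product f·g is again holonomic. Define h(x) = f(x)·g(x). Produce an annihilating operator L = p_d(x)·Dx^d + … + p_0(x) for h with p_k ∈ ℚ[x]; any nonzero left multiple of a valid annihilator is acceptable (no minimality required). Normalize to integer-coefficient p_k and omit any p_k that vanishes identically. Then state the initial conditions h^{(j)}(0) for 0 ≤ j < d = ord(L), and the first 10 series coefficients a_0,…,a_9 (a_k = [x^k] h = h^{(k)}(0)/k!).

f: a_k = 3, 9/2, -27/8, 81/16, -1215/128, 5103/256, -45927/1024, 216513/2048, -8444007/32768, 42220035/65536, …
g: a_k = 4, 4, 2, 2/3, 1/6, 1/30, 1/180, 1/1260, 1/10080, 1/90720, …
Sym-product of L_f,L_g gives L₀ (≤ ord 1).
L = (-5 - 6·x) + (2 + 6·x)·Dx  (order 1).
h: a_k = 12, 30, 21/2, 71/4, -671/32, 16157/320, -88837/768, 14933039/53760, -589833983/860160, 3828061859/2211840, …
ICs: h(0) = 12.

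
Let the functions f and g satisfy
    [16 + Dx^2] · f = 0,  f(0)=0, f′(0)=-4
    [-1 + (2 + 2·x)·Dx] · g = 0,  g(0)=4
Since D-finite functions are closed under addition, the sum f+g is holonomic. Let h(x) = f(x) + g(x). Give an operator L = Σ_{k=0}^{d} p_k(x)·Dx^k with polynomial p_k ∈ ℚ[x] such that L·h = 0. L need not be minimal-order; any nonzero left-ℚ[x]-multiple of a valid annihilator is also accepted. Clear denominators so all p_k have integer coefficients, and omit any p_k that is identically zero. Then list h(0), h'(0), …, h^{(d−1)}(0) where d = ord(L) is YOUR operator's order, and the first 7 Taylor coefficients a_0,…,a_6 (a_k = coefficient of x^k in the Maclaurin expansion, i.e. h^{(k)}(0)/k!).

f: a_k = 0, -4, 0, 32/3, 0, -128/15, 0, …
g: a_k = 4, 2, -1/2, 1/4, -5/32, 7/64, -21/256, …
L₀ := lclm(L_f,L_g); ord L₀ ≤ 2+1.
L = (-1072 - 2048·x - 1024·x^2) + (2016 + 6112·x + 6144·x^2 + 2048·x^3)·Dx + (-67 - 128·x - 64·x^2)·Dx^2 + (126 + 382·x + 384·x^2 + 128·x^3)·Dx^3  (order 3).
h: a_k = 4, -2, -1/2, 131/12, -5/32, -8087/960, -21/256, …
ICs: h(0) = 4, h′(0) = -2, h′′(0) = -1.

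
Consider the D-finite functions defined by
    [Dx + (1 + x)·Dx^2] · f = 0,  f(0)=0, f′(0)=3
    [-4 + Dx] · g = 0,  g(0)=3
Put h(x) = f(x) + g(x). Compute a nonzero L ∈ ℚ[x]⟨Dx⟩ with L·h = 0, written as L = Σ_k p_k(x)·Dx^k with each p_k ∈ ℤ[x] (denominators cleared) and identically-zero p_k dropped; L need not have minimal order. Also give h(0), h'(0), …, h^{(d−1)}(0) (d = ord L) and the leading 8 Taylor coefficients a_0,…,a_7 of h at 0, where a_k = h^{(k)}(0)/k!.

f: a_k = 0, 3, -3/2, 1, -3/4, 3/5, -1/2, 3/7, …
g: a_k = 3, 12, 24, 32, 32, 128/5, 256/15, 1024/105, …
h₀=f+g: left-lcm gives L₀, ord ≤ 3.
L = (-24 - 16·x)·Dx + (-14 - 32·x - 16·x^2)·Dx^2 + (5 + 9·x + 4·x^2)·Dx^3  (order 3).
h: a_k = 3, 15, 45/2, 33, 125/4, 131/5, 497/30, 1069/105, …
ICs: h(0) = 3, h′(0) = 15, h′′(0) = 45.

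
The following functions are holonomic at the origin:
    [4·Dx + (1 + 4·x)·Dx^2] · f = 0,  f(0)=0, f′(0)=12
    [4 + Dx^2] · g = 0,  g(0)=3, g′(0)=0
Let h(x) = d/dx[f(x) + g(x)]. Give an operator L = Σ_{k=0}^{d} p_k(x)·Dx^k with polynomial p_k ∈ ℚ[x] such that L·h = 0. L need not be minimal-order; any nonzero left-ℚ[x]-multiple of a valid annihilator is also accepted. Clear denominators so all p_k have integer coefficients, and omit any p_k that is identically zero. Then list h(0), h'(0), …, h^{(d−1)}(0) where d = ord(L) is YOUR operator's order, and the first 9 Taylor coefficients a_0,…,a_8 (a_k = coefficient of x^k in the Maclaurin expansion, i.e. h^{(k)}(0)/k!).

L = (400 + 128·x + 256·x^2) + (36 + 176·x + 192·x^2 + 256·x^3)·Dx + (100 + 32·x + 64·x^2)·Dx^2 + (9 + 44·x + 48·x^2 + 64·x^3)·Dx^3  (order 3).
h: a_k = 12, -60, 192, -760, 3072, -61448/5, 49152, -20643824/105, 786432, …
ICs: h(0) = 12, h′(0) = -60, h′′(0) = 384.

f: a_k = 0, 12, -24, 64, -192, 3072/5, -2048, 49152/7, -24576, …
g: a_k = 3, 0, -6, 0, 2, 0, -4/15, 0, 2/105, …
h₀=f+g: left-lcm gives L₀, ord ≤ 4.
h=h₀': d/dx-closure on L₀ ⇒ L.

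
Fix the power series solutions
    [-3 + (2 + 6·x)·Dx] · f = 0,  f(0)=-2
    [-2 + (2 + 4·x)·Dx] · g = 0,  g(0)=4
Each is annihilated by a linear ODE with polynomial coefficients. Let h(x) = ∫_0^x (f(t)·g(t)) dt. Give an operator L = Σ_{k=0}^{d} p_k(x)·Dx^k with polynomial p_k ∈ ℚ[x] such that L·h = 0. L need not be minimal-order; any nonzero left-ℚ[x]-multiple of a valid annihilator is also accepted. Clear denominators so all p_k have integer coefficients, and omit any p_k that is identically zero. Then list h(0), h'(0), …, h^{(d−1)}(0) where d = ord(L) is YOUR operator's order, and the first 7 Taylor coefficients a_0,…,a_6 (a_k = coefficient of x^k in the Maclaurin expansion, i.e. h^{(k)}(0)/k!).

L = (-5 - 12·x)·Dx + (2 + 10·x + 12·x^2)·Dx^2  (order 2).
h: a_k = 0, -8, -10, 1/3, -5/8, 101/80, -515/192, …
ICs: h(0) = 0, h′(0) = -8.

f: a_k = -2, -3, 9/4, -27/8, 405/64, -1701/128, 15309/512, …
g: a_k = 4, 4, -2, 2, -5/2, 7/2, -21/4, …
Sym-product of L_f,L_g gives L₀ (≤ ord 1).
h=∫₀ˣh₀: take L = L₀·Dx.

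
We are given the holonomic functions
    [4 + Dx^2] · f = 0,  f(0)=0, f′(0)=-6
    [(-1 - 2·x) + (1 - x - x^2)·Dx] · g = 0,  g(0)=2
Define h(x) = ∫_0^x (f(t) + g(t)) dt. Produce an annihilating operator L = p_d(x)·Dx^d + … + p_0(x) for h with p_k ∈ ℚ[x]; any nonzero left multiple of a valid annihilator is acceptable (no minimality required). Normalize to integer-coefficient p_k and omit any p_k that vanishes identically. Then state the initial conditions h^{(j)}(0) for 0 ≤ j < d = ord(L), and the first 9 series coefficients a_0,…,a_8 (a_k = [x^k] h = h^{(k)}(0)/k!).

L = (-44 - 96·x - 32·x^2 - 48·x^3 - 40·x^4 - 16·x^5)·Dx + (16 - 20·x - 8·x^2 + 16·x^3 - 12·x^4 - 24·x^5 - 8·x^6)·Dx^2 + (-11 - 24·x - 8·x^2 - 12·x^3 - 10·x^4 - 4·x^5)·Dx^3 + (4 - 5·x - 2·x^2 + 4·x^3 - 3·x^4 - 6·x^5 - 2·x^6)·Dx^4  (order 4).
h: a_k = 0, 2, -2, 4/3, 5/2, 2, 38/15, 26/7, 2209/420, …
ICs: h(0) = 0, h′(0) = 2, h′′(0) = -4, h′′′(0) = 8.

f: a_k = 0, -6, 0, 4, 0, -4/5, 0, 8/105, 0, …
g: a_k = 2, 2, 4, 6, 10, 16, 26, 42, 68, …
h₀=f+g: left-lcm gives L₀, ord ≤ 3.
Integrate: L := L₀·Dx.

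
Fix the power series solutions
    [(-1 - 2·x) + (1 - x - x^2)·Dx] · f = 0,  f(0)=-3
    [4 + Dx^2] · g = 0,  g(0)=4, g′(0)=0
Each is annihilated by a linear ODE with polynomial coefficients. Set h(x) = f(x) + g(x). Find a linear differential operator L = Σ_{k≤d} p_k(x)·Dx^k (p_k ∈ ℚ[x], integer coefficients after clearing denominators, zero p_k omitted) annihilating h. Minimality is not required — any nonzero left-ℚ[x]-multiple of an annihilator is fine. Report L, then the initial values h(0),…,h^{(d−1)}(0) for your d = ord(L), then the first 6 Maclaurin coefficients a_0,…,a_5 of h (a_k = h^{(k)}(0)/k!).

f: a_k = -3, -3, -6, -9, -15, -24, …
g: a_k = 4, 0, -8, 0, 8/3, 0, …
f+g: L₀ = lclm(L_f,L_g), ord ≤ 1+2.
L = (44 + 96·x + 32·x^2 + 48·x^3 + 40·x^4 + 16·x^5) + (-16 + 20·x + 8·x^2 - 16·x^3 + 12·x^4 + 24·x^5 + 8·x^6)·Dx + (11 + 24·x + 8·x^2 + 12·x^3 + 10·x^4 + 4·x^5)·Dx^2 + (-4 + 5·x + 2·x^2 - 4·x^3 + 3·x^4 + 6·x^5 + 2·x^6)·Dx^3  (order 3).
h: a_k = 1, -3, -14, -9, -37/3, -24, …
ICs: h(0) = 1, h′(0) = -3, h′′(0) = -28.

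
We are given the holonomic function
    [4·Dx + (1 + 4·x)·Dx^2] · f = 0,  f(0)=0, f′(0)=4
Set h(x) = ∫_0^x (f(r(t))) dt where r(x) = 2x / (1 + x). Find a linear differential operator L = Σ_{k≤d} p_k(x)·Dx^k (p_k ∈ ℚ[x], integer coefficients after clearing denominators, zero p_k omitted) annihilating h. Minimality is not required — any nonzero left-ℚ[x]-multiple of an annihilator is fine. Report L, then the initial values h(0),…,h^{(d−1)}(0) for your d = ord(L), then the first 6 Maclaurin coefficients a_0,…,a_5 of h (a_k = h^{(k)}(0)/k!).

L = (10 + 18·x)·Dx^2 + (1 + 10·x + 9·x^2)·Dx^3  (order 3).
h: a_k = 0, 0, 4, -40/3, 182/3, -328, …
ICs: h(0) = 0, h′(0) = 0, h′′(0) = 8.

f: a_k = 0, 4, -8, 64/3, -64, 1024/5, …
f∘r: x↦r, Dx↦Dx/r' in L_f ⇒ L₀.
h=∫₀ˣh₀: take L = L₀·Dx.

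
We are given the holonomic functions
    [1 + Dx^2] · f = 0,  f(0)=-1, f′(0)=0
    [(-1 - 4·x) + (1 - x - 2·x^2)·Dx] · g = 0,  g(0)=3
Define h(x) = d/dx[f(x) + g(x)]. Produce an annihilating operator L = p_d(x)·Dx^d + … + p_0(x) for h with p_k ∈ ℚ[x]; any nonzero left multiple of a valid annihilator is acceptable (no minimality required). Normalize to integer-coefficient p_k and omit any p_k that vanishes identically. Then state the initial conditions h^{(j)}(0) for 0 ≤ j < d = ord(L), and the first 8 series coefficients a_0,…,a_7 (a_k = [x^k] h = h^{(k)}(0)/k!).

f: a_k = -1, 0, 1/2, 0, -1/24, 0, 1/720, 0, …
g: a_k = 3, 3, 9, 15, 33, 63, 129, 255, …
Sum ⇒ L₀ = lclm(L_f,L_g) in ℚ(x)⟨Dx⟩.
h₀' ⇒ L via d/dx closure of L₀.
L = (270 + 1200·x + 2862·x^2 + 1860·x^3 + 1920·x^4 + 144·x^5 + 96·x^6) + (-31 - 115·x + 75·x^2 + 241·x^3 + 430·x^4 + 372·x^5 + 56·x^6 + 32·x^7)·Dx + (270 + 1200·x + 2862·x^2 + 1860·x^3 + 1920·x^4 + 144·x^5 + 96·x^6)·Dx^2 + (-31 - 115·x + 75·x^2 + 241·x^3 + 430·x^4 + 372·x^5 + 56·x^6 + 32·x^7)·Dx^3  (order 3).
h: a_k = 3, 19, 45, 791/6, 315, 92881/120, 1785, 20684159/5040, …
ICs: h(0) = 3, h′(0) = 19, h′′(0) = 90.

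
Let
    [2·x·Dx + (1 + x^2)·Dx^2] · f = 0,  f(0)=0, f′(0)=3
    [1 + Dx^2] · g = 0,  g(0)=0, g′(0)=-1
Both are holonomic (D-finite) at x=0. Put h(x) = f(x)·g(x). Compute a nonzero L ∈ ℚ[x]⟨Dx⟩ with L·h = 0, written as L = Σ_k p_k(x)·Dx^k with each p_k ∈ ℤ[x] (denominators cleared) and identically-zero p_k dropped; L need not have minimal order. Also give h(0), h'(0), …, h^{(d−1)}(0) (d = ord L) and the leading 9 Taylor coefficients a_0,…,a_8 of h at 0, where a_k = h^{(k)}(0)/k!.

f: a_k = 0, 3, 0, -1, 0, 3/5, 0, -3/7, 0, …
g: a_k = 0, -1, 0, 1/6, 0, -1/120, 0, 1/5040, 0, …
Sym-product of L_f,L_g gives L₀ (≤ ord 4).
L = (10 + 26·x^2 + 11·x^4 + 4·x^6 + x^8) + (12·x + 20·x^3 + 12·x^5 + 4·x^7)·Dx + (12 + 32·x^2 + 18·x^4 + 8·x^6 + 2·x^8)·Dx^2 + (12·x + 20·x^3 + 12·x^5 + 4·x^7)·Dx^3 + (2 + 6·x^2 + 7·x^4 + 4·x^6 + x^8)·Dx^4  (order 4).
h: a_k = 0, 0, -3, 0, 3/2, 0, -19/24, 0, 43/80, …
ICs: h(0) = 0, h′(0) = 0, h′′(0) = -6, h′′′(0) = 0.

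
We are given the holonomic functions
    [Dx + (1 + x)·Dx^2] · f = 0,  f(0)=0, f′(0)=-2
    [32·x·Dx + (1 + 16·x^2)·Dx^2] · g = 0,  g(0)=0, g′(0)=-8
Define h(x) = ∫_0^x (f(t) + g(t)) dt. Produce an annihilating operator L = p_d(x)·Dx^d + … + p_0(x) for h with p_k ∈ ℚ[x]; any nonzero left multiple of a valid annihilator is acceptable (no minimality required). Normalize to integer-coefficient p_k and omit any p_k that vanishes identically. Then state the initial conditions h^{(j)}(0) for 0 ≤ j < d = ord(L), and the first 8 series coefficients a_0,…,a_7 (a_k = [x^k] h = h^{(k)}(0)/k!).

f: a_k = 0, -2, 1, -2/3, 1/2, -2/5, 1/3, -2/7, …
g: a_k = 0, -8, 0, 128/3, 0, -2048/5, 0, 32768/7, …
L₀ := lclm(L_f,L_g); ord L₀ ≤ 2+2.
Integrate: L := L₀·Dx.
L = (-32 - 96·x + 1536·x^2 + 512·x^3)·Dx^2 + (-34 - 64·x + 1440·x^2 + 3072·x^3 + 1024·x^4)·Dx^3 + (-1 + 31·x + 32·x^2 + 512·x^3 + 768·x^4 + 256·x^5)·Dx^4  (order 4).
h: a_k = 0, 0, -5, 1/3, 21/2, 1/10, -205/3, 1/21, …
ICs: h(0) = 0, h′(0) = 0, h′′(0) = -10, h′′′(0) = 2.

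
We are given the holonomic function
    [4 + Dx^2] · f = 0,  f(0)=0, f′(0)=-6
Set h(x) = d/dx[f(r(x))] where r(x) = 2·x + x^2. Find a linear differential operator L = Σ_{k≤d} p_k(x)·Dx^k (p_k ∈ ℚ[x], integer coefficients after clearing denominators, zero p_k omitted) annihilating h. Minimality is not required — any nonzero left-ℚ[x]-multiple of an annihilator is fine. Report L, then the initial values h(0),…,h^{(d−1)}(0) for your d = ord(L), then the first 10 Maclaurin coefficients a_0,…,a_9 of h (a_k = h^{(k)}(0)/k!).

f: a_k = 0, -6, 0, 4, 0, -4/5, 0, 8/105, 0, -4/945, …
Change of var in L_f (x↦r) gives L₀.
Derive L from L₀ (diff closure).
L = (19 + 64·x + 96·x^2 + 64·x^3 + 16·x^4) + (-3 - 3·x)·Dx + (1 + 2·x + x^2)·Dx^2  (order 2).
h: a_k = -12, -12, 96, 192, -8, -360, -5696/15, 256/15, 38776/105, 2248/7, …
ICs: h(0) = -12, h′(0) = -12.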